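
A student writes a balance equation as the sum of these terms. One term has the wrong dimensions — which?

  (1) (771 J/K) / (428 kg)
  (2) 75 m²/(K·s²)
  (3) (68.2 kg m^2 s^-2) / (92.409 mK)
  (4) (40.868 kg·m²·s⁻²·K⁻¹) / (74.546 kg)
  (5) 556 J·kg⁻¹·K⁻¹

(3)

Dimensions:
  (1) [kg·m²·s⁻²·K⁻¹] / [kg] = m²·s⁻²·K⁻¹
  (2) m²·s⁻²·K⁻¹
  (3) [kg·m²·s⁻²] / [K] = kg·m²·s⁻²·K⁻¹
  (4) [kg·m²·s⁻²·K⁻¹] / [kg] = m²·s⁻²·K⁻¹
  (5) J·kg⁻¹·K⁻¹ = N·m·kg⁻¹·K⁻¹ = m²·s⁻²·K⁻¹
All reduce to m²·s⁻²·K⁻¹ except (3), which is kg·m²·s⁻²·K⁻¹.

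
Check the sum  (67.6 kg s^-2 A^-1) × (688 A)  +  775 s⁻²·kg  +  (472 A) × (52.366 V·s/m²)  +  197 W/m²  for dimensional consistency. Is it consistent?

Expand each in SI base units:
  (67.6 kg s^-2 A^-1) × (688 A):  [kg·s⁻²·A⁻¹] · [A] = kg·s⁻²
  775 s⁻²·kg:  kg·s⁻²
  (472 A) × (52.366 V·s/m²):  [A] · [kg·s⁻²·A⁻¹] = kg·s⁻²
  197 W/m²:  W·m⁻² = J·s⁻¹·m⁻² = kg·s⁻³
The terms do not share a single dimension (kg·s⁻² vs kg·s⁻³).

No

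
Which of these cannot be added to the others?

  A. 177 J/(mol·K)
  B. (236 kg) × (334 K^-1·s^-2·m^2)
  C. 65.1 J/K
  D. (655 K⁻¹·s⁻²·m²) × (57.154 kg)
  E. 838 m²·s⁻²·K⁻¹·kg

In SI base units:
  A. J·mol⁻¹·K⁻¹ = N·m·mol⁻¹·K⁻¹ = kg·m²·s⁻²·K⁻¹·mol⁻¹
  B. [kg] · [m²·s⁻²·K⁻¹] = kg·m²·s⁻²·K⁻¹
  C. J·K⁻¹ = N·m·K⁻¹ = kg·m²·s⁻²·K⁻¹
  D. [m²·s⁻²·K⁻¹] · [kg] = kg·m²·s⁻²·K⁻¹
  E. kg·m²·s⁻²·K⁻¹
All reduce to kg·m²·s⁻²·K⁻¹ except A., which is kg·m²·s⁻²·K⁻¹·mol⁻¹.

A.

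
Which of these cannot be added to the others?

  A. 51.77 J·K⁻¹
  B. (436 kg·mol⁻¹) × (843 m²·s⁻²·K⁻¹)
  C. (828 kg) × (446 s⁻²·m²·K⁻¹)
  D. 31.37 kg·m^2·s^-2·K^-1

Dimensions:
  A. J·K⁻¹ = N·m·K⁻¹ = kg·m²·s⁻²·K⁻¹
  B. [kg·mol⁻¹] · [m²·s⁻²·K⁻¹] = kg·m²·s⁻²·K⁻¹·mol⁻¹
  C. [kg] · [m²·s⁻²·K⁻¹] = kg·m²·s⁻²·K⁻¹
  D. kg·m²·s⁻²·K⁻¹
All reduce to kg·m²·s⁻²·K⁻¹ except B., which is kg·m²·s⁻²·K⁻¹·mol⁻¹.

B.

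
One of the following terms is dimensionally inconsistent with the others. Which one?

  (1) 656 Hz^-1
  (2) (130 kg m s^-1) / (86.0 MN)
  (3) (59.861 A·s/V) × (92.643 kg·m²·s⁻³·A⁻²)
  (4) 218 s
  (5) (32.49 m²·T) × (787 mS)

Expand each in SI base units:
  (1) Hz⁻¹ = (s⁻¹)⁻¹ = s
  (2) [kg·m·s⁻¹] / [kg·m·s⁻²] = s
  (3) [kg⁻¹·m⁻²·s⁴·A²] · [kg·m²·s⁻³·A⁻²] = s
  (4) s
  (5) [kg·m²·s⁻²·A⁻¹] · [kg⁻¹·m⁻²·s³·A²] = s·A
All reduce to s except (5), which is s·A.

(5)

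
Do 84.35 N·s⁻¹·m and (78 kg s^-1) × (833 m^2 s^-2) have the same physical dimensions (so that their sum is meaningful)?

Work out the base dimensions of each:
  84.35 N·s⁻¹·m:  N·m·s⁻¹ = kg·m·s⁻²·m·s⁻¹ = kg·m²·s⁻³
  (78 kg s^-1) × (833 m^2 s^-2):  [kg·s⁻¹] · [m²·s⁻²] = kg·m²·s⁻³
Both are kg·m²·s⁻³, so they have the same dimensions and can be added.

Yes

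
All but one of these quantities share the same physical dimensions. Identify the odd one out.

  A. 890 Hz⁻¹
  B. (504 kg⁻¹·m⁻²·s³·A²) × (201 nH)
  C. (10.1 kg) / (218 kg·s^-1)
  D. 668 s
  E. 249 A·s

E.

Reduce each to base SI dimensions:
  A. Hz⁻¹ = (s⁻¹)⁻¹ = s
  B. [kg⁻¹·m⁻²·s³·A²] · [kg·m²·s⁻²·A⁻²] = s
  C. [kg] / [kg·s⁻¹] = s
  D. s
  E. A·s = s·A
All reduce to s except E., which is s·A.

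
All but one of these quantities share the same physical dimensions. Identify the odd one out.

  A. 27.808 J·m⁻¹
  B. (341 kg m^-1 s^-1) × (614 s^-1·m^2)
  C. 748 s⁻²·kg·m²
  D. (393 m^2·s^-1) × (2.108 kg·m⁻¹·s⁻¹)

Dimensions:
  A. J·m⁻¹ = N·m·m⁻¹ = kg·m·s⁻²
  B. [kg·m⁻¹·s⁻¹] · [m²·s⁻¹] = kg·m·s⁻²
  C. kg·m²·s⁻²
  D. [m²·s⁻¹] · [kg·m⁻¹·s⁻¹] = kg·m·s⁻²
All reduce to kg·m·s⁻² except C., which is kg·m²·s⁻².

C.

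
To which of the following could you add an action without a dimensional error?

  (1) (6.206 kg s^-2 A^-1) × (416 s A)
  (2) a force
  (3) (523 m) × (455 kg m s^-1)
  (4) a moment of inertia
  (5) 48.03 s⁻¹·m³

(3)

Reference: [action] = kg·m²·s⁻¹.
Each option:
  (1) [kg·s⁻²·A⁻¹] · [s·A] = kg·s⁻¹
  (2) [force] = kg·m·s⁻²
  (3) [m] · [kg·m·s⁻¹] = kg·m²·s⁻¹  ← same
  (4) [moment of inertia] = kg·m²
  (5) m³·s⁻¹
Only (3) matches kg·m²·s⁻¹.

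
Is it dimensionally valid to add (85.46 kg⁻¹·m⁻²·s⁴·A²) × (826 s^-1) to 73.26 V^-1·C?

No

Work out the base dimensions of each:
  (85.46 kg⁻¹·m⁻²·s⁴·A²) × (826 s^-1):  [kg⁻¹·m⁻²·s⁴·A²] · [s⁻¹] = kg⁻¹·m⁻²·s³·A²
  73.26 V^-1·C:  C·V⁻¹ = s·A·(J·C⁻¹)⁻¹ = kg⁻¹·m⁻²·s⁴·A²
kg⁻¹·m⁻²·s³·A² ≠ kg⁻¹·m⁻²·s⁴·A², so they cannot be added.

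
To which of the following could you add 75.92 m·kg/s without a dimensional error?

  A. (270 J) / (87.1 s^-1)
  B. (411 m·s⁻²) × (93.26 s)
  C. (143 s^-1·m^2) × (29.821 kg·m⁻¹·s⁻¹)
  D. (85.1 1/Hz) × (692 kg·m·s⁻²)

D.

Reference: kg·m·s⁻¹.
Each option:
  A. [kg·m²·s⁻²] / [s⁻¹] = kg·m²·s⁻¹
  B. [m·s⁻²] · [s] = m·s⁻¹
  C. [m²·s⁻¹] · [kg·m⁻¹·s⁻¹] = kg·m·s⁻²
  D. [s] · [kg·m·s⁻²] = kg·m·s⁻¹  ← same
Only D. matches kg·m·s⁻¹.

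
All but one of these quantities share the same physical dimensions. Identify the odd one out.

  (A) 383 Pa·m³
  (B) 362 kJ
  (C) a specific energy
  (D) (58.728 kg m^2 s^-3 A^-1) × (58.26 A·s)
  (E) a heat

In SI base units:
  (A) Pa·m³ = N·m⁻²·m³ = kg·m²·s⁻²
  (B) J = N·m = kg·m²·s⁻²
  (C) [specific energy] = m²·s⁻²
  (D) [kg·m²·s⁻³·A⁻¹] · [s·A] = kg·m²·s⁻²
  (E) [heat] = kg·m²·s⁻²
All reduce to kg·m²·s⁻² except (C), which is m²·s⁻².

(C)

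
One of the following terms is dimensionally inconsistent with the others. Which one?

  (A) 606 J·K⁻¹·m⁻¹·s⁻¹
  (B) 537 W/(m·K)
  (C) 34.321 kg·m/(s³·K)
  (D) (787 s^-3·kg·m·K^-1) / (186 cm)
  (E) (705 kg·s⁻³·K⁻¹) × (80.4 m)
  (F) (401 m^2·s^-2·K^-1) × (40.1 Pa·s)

Dimensions:
  (A) J·s⁻¹·m⁻¹·K⁻¹ = N·m·s⁻¹·m⁻¹·K⁻¹ = kg·m·s⁻³·K⁻¹
  (B) W·m⁻¹·K⁻¹ = J·s⁻¹·m⁻¹·K⁻¹ = kg·m·s⁻³·K⁻¹
  (C) kg·m·s⁻³·K⁻¹
  (D) [kg·m·s⁻³·K⁻¹] / [m] = kg·s⁻³·K⁻¹
  (E) [kg·s⁻³·K⁻¹] · [m] = kg·m·s⁻³·K⁻¹
  (F) [m²·s⁻²·K⁻¹] · [kg·m⁻¹·s⁻¹] = kg·m·s⁻³·K⁻¹
All reduce to kg·m·s⁻³·K⁻¹ except (D), which is kg·s⁻³·K⁻¹.

(D)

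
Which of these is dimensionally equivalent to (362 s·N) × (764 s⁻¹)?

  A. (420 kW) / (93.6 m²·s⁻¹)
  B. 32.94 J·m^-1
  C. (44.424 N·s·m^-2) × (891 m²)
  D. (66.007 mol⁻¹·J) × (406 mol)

Reference: [kg·m·s⁻¹] · [s⁻¹] = kg·m·s⁻².
Each option:
  A. [kg·m²·s⁻³] / [m²·s⁻¹] = kg·s⁻²
  B. J·m⁻¹ = N·m·m⁻¹ = kg·m·s⁻²  ← same
  C. [kg·m⁻¹·s⁻¹] · [m²] = kg·m·s⁻¹
  D. [kg·m²·s⁻²·mol⁻¹] · [mol] = kg·m²·s⁻²
Only B. matches kg·m·s⁻².

B.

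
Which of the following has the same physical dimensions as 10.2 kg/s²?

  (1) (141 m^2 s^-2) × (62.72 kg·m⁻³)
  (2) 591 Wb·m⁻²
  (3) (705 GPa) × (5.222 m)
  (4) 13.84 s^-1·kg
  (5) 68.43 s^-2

(3)

Reference: kg·s⁻².
Each option:
  (1) [m²·s⁻²] · [kg·m⁻³] = kg·m⁻¹·s⁻²
  (2) Wb·m⁻² = V·s·m⁻² = kg·s⁻²·A⁻¹
  (3) [kg·m⁻¹·s⁻²] · [m] = kg·s⁻²  ← same
  (4) kg·s⁻¹
  (5) s⁻²
Only (3) matches kg·s⁻².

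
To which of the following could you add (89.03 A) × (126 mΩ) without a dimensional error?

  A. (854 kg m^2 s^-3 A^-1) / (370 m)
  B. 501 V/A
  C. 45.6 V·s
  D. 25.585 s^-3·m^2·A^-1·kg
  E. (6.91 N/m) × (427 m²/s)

D.

Reference: [A] · [kg·m²·s⁻³·A⁻²] = kg·m²·s⁻³·A⁻¹.
Each option:
  A. [kg·m²·s⁻³·A⁻¹] / [m] = kg·m·s⁻³·A⁻¹
  B. V·A⁻¹ = J·C⁻¹·A⁻¹ = kg·m²·s⁻³·A⁻²
  C. V·s = J·C⁻¹·s = kg·m²·s⁻²·A⁻¹
  D. kg·m²·s⁻³·A⁻¹  ← same
  E. [kg·s⁻²] · [m²·s⁻¹] = kg·m²·s⁻³
Only D. matches kg·m²·s⁻³·A⁻¹.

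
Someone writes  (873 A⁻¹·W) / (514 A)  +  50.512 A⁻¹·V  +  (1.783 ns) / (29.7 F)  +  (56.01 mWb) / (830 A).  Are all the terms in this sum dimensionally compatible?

No

Expand each in SI base units:
  (873 A⁻¹·W) / (514 A):  [kg·m²·s⁻³·A⁻¹] / [A] = kg·m²·s⁻³·A⁻²
  50.512 A⁻¹·V:  V·A⁻¹ = J·C⁻¹·A⁻¹ = kg·m²·s⁻³·A⁻²
  (1.783 ns) / (29.7 F):  [s] / [kg⁻¹·m⁻²·s⁴·A²] = kg·m²·s⁻³·A⁻²
  (56.01 mWb) / (830 A):  [kg·m²·s⁻²·A⁻¹] / [A] = kg·m²·s⁻²·A⁻²
The terms do not share a single dimension (kg·m²·s⁻²·A⁻² vs kg·m²·s⁻³·A⁻²).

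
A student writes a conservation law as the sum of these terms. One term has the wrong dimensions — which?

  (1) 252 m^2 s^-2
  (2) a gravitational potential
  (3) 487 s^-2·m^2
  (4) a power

In SI base units:
  (1) m²·s⁻²
  (2) [gravitational potential] = m²·s⁻²
  (3) m²·s⁻²
  (4) [power] = kg·m²·s⁻³
All reduce to m²·s⁻² except (4), which is kg·m²·s⁻³.

(4)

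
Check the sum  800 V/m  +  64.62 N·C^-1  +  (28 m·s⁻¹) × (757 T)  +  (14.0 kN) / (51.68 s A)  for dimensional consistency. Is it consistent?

Yes

Expand each in SI base units:
  800 V/m:  V·m⁻¹ = J·C⁻¹·m⁻¹ = kg·m·s⁻³·A⁻¹
  64.62 N·C^-1:  N·C⁻¹ = kg·m·s⁻²·(s·A)⁻¹ = kg·m·s⁻³·A⁻¹
  (28 m·s⁻¹) × (757 T):  [m·s⁻¹] · [kg·s⁻²·A⁻¹] = kg·m·s⁻³·A⁻¹
  (14.0 kN) / (51.68 s A):  [kg·m·s⁻²] / [s·A] = kg·m·s⁻³·A⁻¹
Every term reduces to kg·m·s⁻³·A⁻¹.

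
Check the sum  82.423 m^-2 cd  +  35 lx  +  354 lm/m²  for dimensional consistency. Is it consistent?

Expand each in SI base units:
  82.423 m^-2 cd:  m⁻²·cd
  35 lx:  lx = lm·m⁻² = m⁻²·cd
  354 lm/m²:  lm·m⁻² = cd·m⁻² = m⁻²·cd
Every term reduces to m⁻²·cd.

Yes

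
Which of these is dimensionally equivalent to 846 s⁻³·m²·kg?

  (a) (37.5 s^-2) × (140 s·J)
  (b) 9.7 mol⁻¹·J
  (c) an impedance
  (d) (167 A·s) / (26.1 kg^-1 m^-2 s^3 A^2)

(a)

Reference: kg·m²·s⁻³.
Each option:
  (a) [s⁻²] · [kg·m²·s⁻¹] = kg·m²·s⁻³  ← same
  (b) J·mol⁻¹ = N·m·mol⁻¹ = kg·m²·s⁻²·mol⁻¹
  (c) [impedance] = kg·m²·s⁻³·A⁻²
  (d) [s·A] / [kg⁻¹·m⁻²·s³·A²] = kg·m²·s⁻²·A⁻¹
Only (a) matches kg·m²·s⁻³.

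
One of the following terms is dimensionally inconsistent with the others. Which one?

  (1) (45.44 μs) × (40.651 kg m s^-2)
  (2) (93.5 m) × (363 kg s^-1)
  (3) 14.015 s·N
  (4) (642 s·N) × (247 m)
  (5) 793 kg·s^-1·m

(4)

Work out the base dimensions of each:
  (1) [s] · [kg·m·s⁻²] = kg·m·s⁻¹
  (2) [m] · [kg·s⁻¹] = kg·m·s⁻¹
  (3) N·s = kg·m·s⁻²·s = kg·m·s⁻¹
  (4) [kg·m·s⁻¹] · [m] = kg·m²·s⁻¹
  (5) kg·m·s⁻¹
All reduce to kg·m·s⁻¹ except (4), which is kg·m²·s⁻¹.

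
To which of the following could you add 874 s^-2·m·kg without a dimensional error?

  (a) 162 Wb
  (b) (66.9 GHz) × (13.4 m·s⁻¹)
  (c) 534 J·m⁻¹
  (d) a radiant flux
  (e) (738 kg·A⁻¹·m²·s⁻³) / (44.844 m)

(c)

Reference: kg·m·s⁻².
Each option:
  (a) Wb = V·s = kg·m²·s⁻²·A⁻¹
  (b) [s⁻¹] · [m·s⁻¹] = m·s⁻²
  (c) J·m⁻¹ = N·m·m⁻¹ = kg·m·s⁻²  ← same
  (d) [radiant flux] = kg·m²·s⁻³
  (e) [kg·m²·s⁻³·A⁻¹] / [m] = kg·m·s⁻³·A⁻¹
Only (c) matches kg·m·s⁻².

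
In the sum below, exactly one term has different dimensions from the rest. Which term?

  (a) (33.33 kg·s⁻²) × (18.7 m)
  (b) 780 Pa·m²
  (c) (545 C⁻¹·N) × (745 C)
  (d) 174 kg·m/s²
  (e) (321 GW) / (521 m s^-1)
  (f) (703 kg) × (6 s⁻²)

(f)

Dimensions:
  (a) [kg·s⁻²] · [m] = kg·m·s⁻²
  (b) Pa·m² = N·m⁻²·m² = kg·m·s⁻²
  (c) [kg·m·s⁻³·A⁻¹] · [s·A] = kg·m·s⁻²
  (d) kg·m·s⁻²
  (e) [kg·m²·s⁻³] / [m·s⁻¹] = kg·m·s⁻²
  (f) [kg] · [s⁻²] = kg·s⁻²
All reduce to kg·m·s⁻² except (f), which is kg·s⁻².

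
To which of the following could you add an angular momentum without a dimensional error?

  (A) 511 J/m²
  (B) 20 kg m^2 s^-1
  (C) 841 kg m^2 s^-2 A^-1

(B)

Reference: [angular momentum] = kg·m²·s⁻¹.
Each option:
  (A) J·m⁻² = N·m·m⁻² = kg·s⁻²
  (B) kg·m²·s⁻¹  ← same
  (C) kg·m²·s⁻²·A⁻¹
Only (B) matches kg·m²·s⁻¹.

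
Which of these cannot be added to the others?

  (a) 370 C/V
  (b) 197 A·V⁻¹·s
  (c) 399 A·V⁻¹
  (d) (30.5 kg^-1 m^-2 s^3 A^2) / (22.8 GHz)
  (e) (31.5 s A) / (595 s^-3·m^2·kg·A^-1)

(c)

Reduce each to base SI dimensions:
  (a) C·V⁻¹ = s·A·(J·C⁻¹)⁻¹ = kg⁻¹·m⁻²·s⁴·A²
  (b) A·s·V⁻¹ = A·s·(J·C⁻¹)⁻¹ = kg⁻¹·m⁻²·s⁴·A²
  (c) A·V⁻¹ = A·(J·C⁻¹)⁻¹ = kg⁻¹·m⁻²·s³·A²
  (d) [kg⁻¹·m⁻²·s³·A²] / [s⁻¹] = kg⁻¹·m⁻²·s⁴·A²
  (e) [s·A] / [kg·m²·s⁻³·A⁻¹] = kg⁻¹·m⁻²·s⁴·A²
All reduce to kg⁻¹·m⁻²·s⁴·A² except (c), which is kg⁻¹·m⁻²·s³·A².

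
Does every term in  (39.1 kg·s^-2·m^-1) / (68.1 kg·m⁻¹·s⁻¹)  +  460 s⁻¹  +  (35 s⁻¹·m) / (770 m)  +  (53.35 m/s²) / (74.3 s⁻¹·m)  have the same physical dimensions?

Work out the base dimensions of each:
  (39.1 kg·s^-2·m^-1) / (68.1 kg·m⁻¹·s⁻¹):  [kg·m⁻¹·s⁻²] / [kg·m⁻¹·s⁻¹] = s⁻¹
  460 s⁻¹:  s⁻¹
  (35 s⁻¹·m) / (770 m):  [m·s⁻¹] / [m] = s⁻¹
  (53.35 m/s²) / (74.3 s⁻¹·m):  [m·s⁻²] / [m·s⁻¹] = s⁻¹
Every term reduces to s⁻¹.

Yes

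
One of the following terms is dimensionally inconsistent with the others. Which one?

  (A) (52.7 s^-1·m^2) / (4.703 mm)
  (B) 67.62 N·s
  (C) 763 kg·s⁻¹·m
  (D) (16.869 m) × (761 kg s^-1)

Reduce each to base SI dimensions:
  (A) [m²·s⁻¹] / [m] = m·s⁻¹
  (B) N·s = kg·m·s⁻²·s = kg·m·s⁻¹
  (C) kg·m·s⁻¹
  (D) [m] · [kg·s⁻¹] = kg·m·s⁻¹
All reduce to kg·m·s⁻¹ except (A), which is m·s⁻¹.

(A)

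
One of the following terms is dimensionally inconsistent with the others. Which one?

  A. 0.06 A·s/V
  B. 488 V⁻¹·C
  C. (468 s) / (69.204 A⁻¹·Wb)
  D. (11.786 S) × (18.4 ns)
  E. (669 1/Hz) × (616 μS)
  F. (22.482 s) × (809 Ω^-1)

C.

Reduce each to base SI dimensions:
  A. A·s·V⁻¹ = A·s·(J·C⁻¹)⁻¹ = kg⁻¹·m⁻²·s⁴·A²
  B. C·V⁻¹ = s·A·(J·C⁻¹)⁻¹ = kg⁻¹·m⁻²·s⁴·A²
  C. [s] / [kg·m²·s⁻²·A⁻²] = kg⁻¹·m⁻²·s³·A²
  D. [kg⁻¹·m⁻²·s³·A²] · [s] = kg⁻¹·m⁻²·s⁴·A²
  E. [s] · [kg⁻¹·m⁻²·s³·A²] = kg⁻¹·m⁻²·s⁴·A²
  F. [s] · [kg⁻¹·m⁻²·s³·A²] = kg⁻¹·m⁻²·s⁴·A²
All reduce to kg⁻¹·m⁻²·s⁴·A² except C., which is kg⁻¹·m⁻²·s³·A².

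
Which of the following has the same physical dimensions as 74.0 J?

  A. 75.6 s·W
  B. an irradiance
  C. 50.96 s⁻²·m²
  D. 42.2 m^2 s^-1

A.

Reference: J = N·m = kg·m²·s⁻².
Each option:
  A. W·s = J·s⁻¹·s = kg·m²·s⁻²  ← same
  B. [irradiance] = kg·s⁻³
  C. m²·s⁻²
  D. m²·s⁻¹
Only A. matches kg·m²·s⁻².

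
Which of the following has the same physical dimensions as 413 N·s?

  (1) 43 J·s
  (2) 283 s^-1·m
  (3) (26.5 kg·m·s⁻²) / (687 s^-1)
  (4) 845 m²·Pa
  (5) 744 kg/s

Reference: N·s = kg·m·s⁻²·s = kg·m·s⁻¹.
Each option:
  (1) J·s = N·m·s = kg·m²·s⁻¹
  (2) m·s⁻¹
  (3) [kg·m·s⁻²] / [s⁻¹] = kg·m·s⁻¹  ← same
  (4) Pa·m² = N·m⁻²·m² = kg·m·s⁻²
  (5) kg·s⁻¹
Only (3) matches kg·m·s⁻¹.

(3)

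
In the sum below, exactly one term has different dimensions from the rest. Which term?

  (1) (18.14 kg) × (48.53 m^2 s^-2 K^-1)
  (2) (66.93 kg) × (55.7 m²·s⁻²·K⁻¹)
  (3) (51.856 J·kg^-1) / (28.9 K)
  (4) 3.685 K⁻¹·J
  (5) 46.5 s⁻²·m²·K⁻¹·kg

Work out the base dimensions of each:
  (1) [kg] · [m²·s⁻²·K⁻¹] = kg·m²·s⁻²·K⁻¹
  (2) [kg] · [m²·s⁻²·K⁻¹] = kg·m²·s⁻²·K⁻¹
  (3) [m²·s⁻²] / [K] = m²·s⁻²·K⁻¹
  (4) J·K⁻¹ = N·m·K⁻¹ = kg·m²·s⁻²·K⁻¹
  (5) kg·m²·s⁻²·K⁻¹
All reduce to kg·m²·s⁻²·K⁻¹ except (3), which is m²·s⁻²·K⁻¹.

(3)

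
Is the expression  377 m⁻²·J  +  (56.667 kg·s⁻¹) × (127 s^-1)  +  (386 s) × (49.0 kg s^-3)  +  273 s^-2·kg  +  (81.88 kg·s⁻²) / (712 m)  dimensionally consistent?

No

Expand each in SI base units:
  377 m⁻²·J:  J·m⁻² = N·m·m⁻² = kg·s⁻²
  (56.667 kg·s⁻¹) × (127 s^-1):  [kg·s⁻¹] · [s⁻¹] = kg·s⁻²
  (386 s) × (49.0 kg s^-3):  [s] · [kg·s⁻³] = kg·s⁻²
  273 s^-2·kg:  kg·s⁻²
  (81.88 kg·s⁻²) / (712 m):  [kg·s⁻²] / [m] = kg·m⁻¹·s⁻²
The terms do not share a single dimension (kg·m⁻¹·s⁻² vs kg·s⁻²).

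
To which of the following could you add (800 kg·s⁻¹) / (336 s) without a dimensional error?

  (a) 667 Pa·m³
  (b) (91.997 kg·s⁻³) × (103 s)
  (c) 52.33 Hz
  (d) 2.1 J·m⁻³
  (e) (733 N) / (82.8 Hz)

Reference: [kg·s⁻¹] / [s] = kg·s⁻².
Each option:
  (a) Pa·m³ = N·m⁻²·m³ = kg·m²·s⁻²
  (b) [kg·s⁻³] · [s] = kg·s⁻²  ← same
  (c) Hz = s⁻¹
  (d) J·m⁻³ = N·m·m⁻³ = kg·m⁻¹·s⁻²
  (e) [kg·m·s⁻²] / [s⁻¹] = kg·m·s⁻¹
Only (b) matches kg·s⁻².

(b)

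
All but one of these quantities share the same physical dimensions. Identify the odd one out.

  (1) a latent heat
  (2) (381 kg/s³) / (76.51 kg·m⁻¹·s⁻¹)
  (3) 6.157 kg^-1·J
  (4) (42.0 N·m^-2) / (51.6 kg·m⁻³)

(2)

Dimensions:
  (1) [latent heat] = m²·s⁻²
  (2) [kg·s⁻³] / [kg·m⁻¹·s⁻¹] = m·s⁻²
  (3) J·kg⁻¹ = N·m·kg⁻¹ = m²·s⁻²
  (4) [kg·m⁻¹·s⁻²] / [kg·m⁻³] = m²·s⁻²
All reduce to m²·s⁻² except (2), which is m·s⁻².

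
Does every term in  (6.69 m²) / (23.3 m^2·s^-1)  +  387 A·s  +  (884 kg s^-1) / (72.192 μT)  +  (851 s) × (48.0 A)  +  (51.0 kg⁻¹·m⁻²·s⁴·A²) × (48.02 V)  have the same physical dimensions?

Reduce each to base SI dimensions:
  (6.69 m²) / (23.3 m^2·s^-1):  [m²] / [m²·s⁻¹] = s
  387 A·s:  A·s = s·A
  (884 kg s^-1) / (72.192 μT):  [kg·s⁻¹] / [kg·s⁻²·A⁻¹] = s·A
  (851 s) × (48.0 A):  [s] · [A] = s·A
  (51.0 kg⁻¹·m⁻²·s⁴·A²) × (48.02 V):  [kg⁻¹·m⁻²·s⁴·A²] · [kg·m²·s⁻³·A⁻¹] = s·A
The terms do not share a single dimension (s vs s·A).

No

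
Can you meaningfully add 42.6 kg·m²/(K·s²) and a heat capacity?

Dimensions:
  42.6 kg·m²/(K·s²):  kg·m²·s⁻²·K⁻¹
  a heat capacity:  [heat capacity] = kg·m²·s⁻²·K⁻¹
Both are kg·m²·s⁻²·K⁻¹, so they have the same dimensions and can be added.

Yes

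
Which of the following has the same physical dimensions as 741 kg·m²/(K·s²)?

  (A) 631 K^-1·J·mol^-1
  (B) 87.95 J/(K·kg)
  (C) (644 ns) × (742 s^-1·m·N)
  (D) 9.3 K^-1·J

Reference: kg·m²·s⁻²·K⁻¹.
Each option:
  (A) J·mol⁻¹·K⁻¹ = N·m·mol⁻¹·K⁻¹ = kg·m²·s⁻²·K⁻¹·mol⁻¹
  (B) J·kg⁻¹·K⁻¹ = N·m·kg⁻¹·K⁻¹ = m²·s⁻²·K⁻¹
  (C) [s] · [kg·m²·s⁻³] = kg·m²·s⁻²
  (D) J·K⁻¹ = N·m·K⁻¹ = kg·m²·s⁻²·K⁻¹  ← same
Only (D) matches kg·m²·s⁻²·K⁻¹.

(D)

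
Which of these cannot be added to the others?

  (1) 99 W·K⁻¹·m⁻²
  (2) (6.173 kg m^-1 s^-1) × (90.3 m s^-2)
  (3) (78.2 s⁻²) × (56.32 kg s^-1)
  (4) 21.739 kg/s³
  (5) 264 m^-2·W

(1)

Work out the base dimensions of each:
  (1) W·m⁻²·K⁻¹ = J·s⁻¹·m⁻²·K⁻¹ = kg·s⁻³·K⁻¹
  (2) [kg·m⁻¹·s⁻¹] · [m·s⁻²] = kg·s⁻³
  (3) [s⁻²] · [kg·s⁻¹] = kg·s⁻³
  (4) kg·s⁻³
  (5) W·m⁻² = J·s⁻¹·m⁻² = kg·s⁻³
All reduce to kg·s⁻³ except (1), which is kg·s⁻³·K⁻¹.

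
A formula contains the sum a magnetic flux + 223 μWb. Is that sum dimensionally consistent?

Yes

Work out the base dimensions of each:
  a magnetic flux:  [magnetic flux] = kg·m²·s⁻²·A⁻¹
  223 μWb:  Wb = V·s = kg·m²·s⁻²·A⁻¹
Both are kg·m²·s⁻²·A⁻¹, so they have the same dimensions and can be added.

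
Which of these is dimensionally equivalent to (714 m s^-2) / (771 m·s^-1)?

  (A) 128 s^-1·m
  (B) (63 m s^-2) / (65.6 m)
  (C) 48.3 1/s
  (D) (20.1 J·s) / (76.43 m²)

(C)

Reference: [m·s⁻²] / [m·s⁻¹] = s⁻¹.
Each option:
  (A) m·s⁻¹
  (B) [m·s⁻²] / [m] = s⁻²
  (C) s⁻¹  ← same
  (D) [kg·m²·s⁻¹] / [m²] = kg·s⁻¹
Only (C) matches s⁻¹.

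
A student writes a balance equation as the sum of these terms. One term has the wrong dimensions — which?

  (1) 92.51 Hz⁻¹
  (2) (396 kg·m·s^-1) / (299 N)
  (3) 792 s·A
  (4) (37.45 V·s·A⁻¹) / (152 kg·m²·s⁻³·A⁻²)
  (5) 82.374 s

(3)

Work out the base dimensions of each:
  (1) Hz⁻¹ = (s⁻¹)⁻¹ = s
  (2) [kg·m·s⁻¹] / [kg·m·s⁻²] = s
  (3) A·s = s·A
  (4) [kg·m²·s⁻²·A⁻²] / [kg·m²·s⁻³·A⁻²] = s
  (5) s
All reduce to s except (3), which is s·A.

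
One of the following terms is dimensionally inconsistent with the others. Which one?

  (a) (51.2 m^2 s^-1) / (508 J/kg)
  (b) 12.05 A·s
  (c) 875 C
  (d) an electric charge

Expand each in SI base units:
  (a) [m²·s⁻¹] / [m²·s⁻²] = s
  (b) A·s = s·A
  (c) C = s·A
  (d) [electric charge] = s·A
All reduce to s·A except (a), which is s.

(a)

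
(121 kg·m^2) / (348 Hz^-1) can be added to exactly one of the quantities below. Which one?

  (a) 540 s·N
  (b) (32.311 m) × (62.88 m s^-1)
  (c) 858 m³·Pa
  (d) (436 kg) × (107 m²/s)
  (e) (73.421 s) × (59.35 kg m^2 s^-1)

Reference: [kg·m²] / [s] = kg·m²·s⁻¹.
Each option:
  (a) N·s = kg·m·s⁻²·s = kg·m·s⁻¹
  (b) [m] · [m·s⁻¹] = m²·s⁻¹
  (c) Pa·m³ = N·m⁻²·m³ = kg·m²·s⁻²
  (d) [kg] · [m²·s⁻¹] = kg·m²·s⁻¹  ← same
  (e) [s] · [kg·m²·s⁻¹] = kg·m²
Only (d) matches kg·m²·s⁻¹.

(d)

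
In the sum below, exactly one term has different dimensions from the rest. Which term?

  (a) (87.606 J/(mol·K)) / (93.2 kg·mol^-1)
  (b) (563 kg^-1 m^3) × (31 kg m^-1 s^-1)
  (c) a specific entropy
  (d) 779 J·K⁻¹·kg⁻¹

Reduce each to base SI dimensions:
  (a) [kg·m²·s⁻²·K⁻¹·mol⁻¹] / [kg·mol⁻¹] = m²·s⁻²·K⁻¹
  (b) [kg⁻¹·m³] · [kg·m⁻¹·s⁻¹] = m²·s⁻¹
  (c) [specific entropy] = m²·s⁻²·K⁻¹
  (d) J·kg⁻¹·K⁻¹ = N·m·kg⁻¹·K⁻¹ = m²·s⁻²·K⁻¹
All reduce to m²·s⁻²·K⁻¹ except (b), which is m²·s⁻¹.

(b)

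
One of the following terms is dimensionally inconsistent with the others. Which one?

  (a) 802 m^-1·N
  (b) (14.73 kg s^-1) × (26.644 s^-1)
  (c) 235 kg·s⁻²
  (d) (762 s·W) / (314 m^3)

(d)

Expand each in SI base units:
  (a) N·m⁻¹ = kg·m·s⁻²·m⁻¹ = kg·s⁻²
  (b) [kg·s⁻¹] · [s⁻¹] = kg·s⁻²
  (c) kg·s⁻²
  (d) [kg·m²·s⁻²] / [m³] = kg·m⁻¹·s⁻²
All reduce to kg·s⁻² except (d), which is kg·m⁻¹·s⁻².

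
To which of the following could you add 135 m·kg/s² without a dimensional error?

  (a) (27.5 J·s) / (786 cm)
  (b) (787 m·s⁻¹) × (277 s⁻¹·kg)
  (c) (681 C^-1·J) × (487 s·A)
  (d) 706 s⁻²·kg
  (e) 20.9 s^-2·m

Reference: kg·m·s⁻².
Each option:
  (a) [kg·m²·s⁻¹] / [m] = kg·m·s⁻¹
  (b) [m·s⁻¹] · [kg·s⁻¹] = kg·m·s⁻²  ← same
  (c) [kg·m²·s⁻³·A⁻¹] · [s·A] = kg·m²·s⁻²
  (d) kg·s⁻²
  (e) m·s⁻²
Only (b) matches kg·m·s⁻².

(b)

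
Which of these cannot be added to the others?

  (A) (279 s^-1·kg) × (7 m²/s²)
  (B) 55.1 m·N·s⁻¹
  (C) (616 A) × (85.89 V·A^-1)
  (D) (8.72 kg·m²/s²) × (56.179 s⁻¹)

(C)

Work out the base dimensions of each:
  (A) [kg·s⁻¹] · [m²·s⁻²] = kg·m²·s⁻³
  (B) N·m·s⁻¹ = kg·m·s⁻²·m·s⁻¹ = kg·m²·s⁻³
  (C) [A] · [kg·m²·s⁻³·A⁻²] = kg·m²·s⁻³·A⁻¹
  (D) [kg·m²·s⁻²] · [s⁻¹] = kg·m²·s⁻³
All reduce to kg·m²·s⁻³ except (C), which is kg·m²·s⁻³·A⁻¹.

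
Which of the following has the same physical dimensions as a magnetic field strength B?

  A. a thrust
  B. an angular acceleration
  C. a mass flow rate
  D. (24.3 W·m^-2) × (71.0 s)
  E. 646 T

E.

Reference: [magnetic field strength B] = kg·s⁻²·A⁻¹.
Each option:
  A. [thrust] = kg·m·s⁻²
  B. [angular acceleration] = s⁻²
  C. [mass flow rate] = kg·s⁻¹
  D. [kg·s⁻³] · [s] = kg·s⁻²
  E. T = Wb·m⁻² = kg·s⁻²·A⁻¹  ← same
Only E. matches kg·s⁻²·A⁻¹.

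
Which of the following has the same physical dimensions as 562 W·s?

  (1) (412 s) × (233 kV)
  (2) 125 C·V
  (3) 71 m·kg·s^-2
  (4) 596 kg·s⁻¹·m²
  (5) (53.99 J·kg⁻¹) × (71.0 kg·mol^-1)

Reference: W·s = J·s⁻¹·s = kg·m²·s⁻².
Each option:
  (1) [s] · [kg·m²·s⁻³·A⁻¹] = kg·m²·s⁻²·A⁻¹
  (2) C·V = s·A·J·C⁻¹ = kg·m²·s⁻²  ← same
  (3) kg·m·s⁻²
  (4) kg·m²·s⁻¹
  (5) [m²·s⁻²] · [kg·mol⁻¹] = kg·m²·s⁻²·mol⁻¹
Only (2) matches kg·m²·s⁻².

(2)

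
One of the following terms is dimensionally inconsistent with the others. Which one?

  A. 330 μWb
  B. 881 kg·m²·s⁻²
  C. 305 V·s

B.

In SI base units:
  A. Wb = V·s = kg·m²·s⁻²·A⁻¹
  B. kg·m²·s⁻²
  C. V·s = J·C⁻¹·s = kg·m²·s⁻²·A⁻¹
All reduce to kg·m²·s⁻²·A⁻¹ except B., which is kg·m²·s⁻².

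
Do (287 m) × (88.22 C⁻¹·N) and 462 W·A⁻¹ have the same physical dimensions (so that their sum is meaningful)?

Yes

Dimensions:
  (287 m) × (88.22 C⁻¹·N):  [m] · [kg·m·s⁻³·A⁻¹] = kg·m²·s⁻³·A⁻¹
  462 W·A⁻¹:  W·A⁻¹ = J·s⁻¹·A⁻¹ = kg·m²·s⁻³·A⁻¹
Both are kg·m²·s⁻³·A⁻¹, so they have the same dimensions and can be added.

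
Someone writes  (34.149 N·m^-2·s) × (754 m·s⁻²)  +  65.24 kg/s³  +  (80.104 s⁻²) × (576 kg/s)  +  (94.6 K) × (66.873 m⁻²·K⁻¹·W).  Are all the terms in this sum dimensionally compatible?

Work out the base dimensions of each:
  (34.149 N·m^-2·s) × (754 m·s⁻²):  [kg·m⁻¹·s⁻¹] · [m·s⁻²] = kg·s⁻³
  65.24 kg/s³:  kg·s⁻³
  (80.104 s⁻²) × (576 kg/s):  [s⁻²] · [kg·s⁻¹] = kg·s⁻³
  (94.6 K) × (66.873 m⁻²·K⁻¹·W):  [K] · [kg·s⁻³·K⁻¹] = kg·s⁻³
Every term reduces to kg·s⁻³.

Yes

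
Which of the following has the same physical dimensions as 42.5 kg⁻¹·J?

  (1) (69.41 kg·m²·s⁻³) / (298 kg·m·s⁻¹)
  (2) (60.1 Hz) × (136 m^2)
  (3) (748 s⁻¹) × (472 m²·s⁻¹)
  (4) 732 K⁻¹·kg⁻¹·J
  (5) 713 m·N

Reference: J·kg⁻¹ = N·m·kg⁻¹ = m²·s⁻².
Each option:
  (1) [kg·m²·s⁻³] / [kg·m·s⁻¹] = m·s⁻²
  (2) [s⁻¹] · [m²] = m²·s⁻¹
  (3) [s⁻¹] · [m²·s⁻¹] = m²·s⁻²  ← same
  (4) J·kg⁻¹·K⁻¹ = N·m·kg⁻¹·K⁻¹ = m²·s⁻²·K⁻¹
  (5) N·m = kg·m·s⁻²·m = kg·m²·s⁻²
Only (3) matches m²·s⁻².

(3)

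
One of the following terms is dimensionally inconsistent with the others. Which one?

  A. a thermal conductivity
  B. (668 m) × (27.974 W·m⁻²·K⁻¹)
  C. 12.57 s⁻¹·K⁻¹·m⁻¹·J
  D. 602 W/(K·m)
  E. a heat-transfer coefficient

In SI base units:
  A. [thermal conductivity] = kg·m·s⁻³·K⁻¹
  B. [m] · [kg·s⁻³·K⁻¹] = kg·m·s⁻³·K⁻¹
  C. J·s⁻¹·m⁻¹·K⁻¹ = N·m·s⁻¹·m⁻¹·K⁻¹ = kg·m·s⁻³·K⁻¹
  D. W·m⁻¹·K⁻¹ = J·s⁻¹·m⁻¹·K⁻¹ = kg·m·s⁻³·K⁻¹
  E. [heat-transfer coefficient] = kg·s⁻³·K⁻¹
All reduce to kg·m·s⁻³·K⁻¹ except E., which is kg·s⁻³·K⁻¹.

E.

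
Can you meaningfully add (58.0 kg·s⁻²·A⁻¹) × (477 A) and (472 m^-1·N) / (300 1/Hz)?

Work out the base dimensions of each:
  (58.0 kg·s⁻²·A⁻¹) × (477 A):  [kg·s⁻²·A⁻¹] · [A] = kg·s⁻²
  (472 m^-1·N) / (300 1/Hz):  [kg·s⁻²] / [s] = kg·s⁻³
kg·s⁻² ≠ kg·s⁻³, so they cannot be added.

No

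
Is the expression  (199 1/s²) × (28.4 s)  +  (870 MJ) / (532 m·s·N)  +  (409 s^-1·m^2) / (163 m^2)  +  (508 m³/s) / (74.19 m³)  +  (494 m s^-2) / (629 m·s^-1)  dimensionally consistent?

Yes

In SI base units:
  (199 1/s²) × (28.4 s):  [s⁻²] · [s] = s⁻¹
  (870 MJ) / (532 m·s·N):  [kg·m²·s⁻²] / [kg·m²·s⁻¹] = s⁻¹
  (409 s^-1·m^2) / (163 m^2):  [m²·s⁻¹] / [m²] = s⁻¹
  (508 m³/s) / (74.19 m³):  [m³·s⁻¹] / [m³] = s⁻¹
  (494 m s^-2) / (629 m·s^-1):  [m·s⁻²] / [m·s⁻¹] = s⁻¹
Every term reduces to s⁻¹.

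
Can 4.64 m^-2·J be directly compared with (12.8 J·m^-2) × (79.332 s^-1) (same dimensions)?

No

In SI base units:
  4.64 m^-2·J:  J·m⁻² = N·m·m⁻² = kg·s⁻²
  (12.8 J·m^-2) × (79.332 s^-1):  [kg·s⁻²] · [s⁻¹] = kg·s⁻³
kg·s⁻² ≠ kg·s⁻³, so they cannot be added.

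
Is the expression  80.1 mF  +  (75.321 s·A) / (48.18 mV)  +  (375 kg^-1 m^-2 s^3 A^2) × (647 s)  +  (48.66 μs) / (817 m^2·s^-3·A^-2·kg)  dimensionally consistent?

Dimensions:
  80.1 mF:  F = C·V⁻¹ = kg⁻¹·m⁻²·s⁴·A²
  (75.321 s·A) / (48.18 mV):  [s·A] / [kg·m²·s⁻³·A⁻¹] = kg⁻¹·m⁻²·s⁴·A²
  (375 kg^-1 m^-2 s^3 A^2) × (647 s):  [kg⁻¹·m⁻²·s³·A²] · [s] = kg⁻¹·m⁻²·s⁴·A²
  (48.66 μs) / (817 m^2·s^-3·A^-2·kg):  [s] / [kg·m²·s⁻³·A⁻²] = kg⁻¹·m⁻²·s⁴·A²
Every term reduces to kg⁻¹·m⁻²·s⁴·A².

Yes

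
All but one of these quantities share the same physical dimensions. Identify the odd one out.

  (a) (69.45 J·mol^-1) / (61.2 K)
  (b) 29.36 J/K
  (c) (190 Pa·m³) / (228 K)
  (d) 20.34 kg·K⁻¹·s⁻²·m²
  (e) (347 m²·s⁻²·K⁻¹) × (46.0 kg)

(a)

Work out the base dimensions of each:
  (a) [kg·m²·s⁻²·mol⁻¹] / [K] = kg·m²·s⁻²·K⁻¹·mol⁻¹
  (b) J·K⁻¹ = N·m·K⁻¹ = kg·m²·s⁻²·K⁻¹
  (c) [kg·m²·s⁻²] / [K] = kg·m²·s⁻²·K⁻¹
  (d) kg·m²·s⁻²·K⁻¹
  (e) [m²·s⁻²·K⁻¹] · [kg] = kg·m²·s⁻²·K⁻¹
All reduce to kg·m²·s⁻²·K⁻¹ except (a), which is kg·m²·s⁻²·K⁻¹·mol⁻¹.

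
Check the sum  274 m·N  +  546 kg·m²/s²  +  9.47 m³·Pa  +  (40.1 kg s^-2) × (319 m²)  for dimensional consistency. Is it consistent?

In SI base units:
  274 m·N:  N·m = kg·m·s⁻²·m = kg·m²·s⁻²
  546 kg·m²/s²:  kg·m²·s⁻²
  9.47 m³·Pa:  Pa·m³ = N·m⁻²·m³ = kg·m²·s⁻²
  (40.1 kg s^-2) × (319 m²):  [kg·s⁻²] · [m²] = kg·m²·s⁻²
Every term reduces to kg·m²·s⁻².

Yes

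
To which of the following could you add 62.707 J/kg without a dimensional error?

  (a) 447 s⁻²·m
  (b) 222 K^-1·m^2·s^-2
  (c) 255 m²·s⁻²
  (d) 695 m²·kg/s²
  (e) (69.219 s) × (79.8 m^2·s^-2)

Reference: J·kg⁻¹ = N·m·kg⁻¹ = m²·s⁻².
Each option:
  (a) m·s⁻²
  (b) m²·s⁻²·K⁻¹
  (c) m²·s⁻²  ← same
  (d) kg·m²·s⁻²
  (e) [s] · [m²·s⁻²] = m²·s⁻¹
Only (c) matches m²·s⁻².

(c)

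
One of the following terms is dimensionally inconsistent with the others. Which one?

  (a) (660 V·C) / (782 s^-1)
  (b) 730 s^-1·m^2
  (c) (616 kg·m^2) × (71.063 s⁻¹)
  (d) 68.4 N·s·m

(b)

In SI base units:
  (a) [kg·m²·s⁻²] / [s⁻¹] = kg·m²·s⁻¹
  (b) m²·s⁻¹
  (c) [kg·m²] · [s⁻¹] = kg·m²·s⁻¹
  (d) N·m·s = kg·m·s⁻²·m·s = kg·m²·s⁻¹
All reduce to kg·m²·s⁻¹ except (b), which is m²·s⁻¹.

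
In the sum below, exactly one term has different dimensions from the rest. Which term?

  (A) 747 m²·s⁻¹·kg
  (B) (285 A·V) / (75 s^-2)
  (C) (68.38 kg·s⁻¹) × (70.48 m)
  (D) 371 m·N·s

(C)

Work out the base dimensions of each:
  (A) kg·m²·s⁻¹
  (B) [kg·m²·s⁻³] / [s⁻²] = kg·m²·s⁻¹
  (C) [kg·s⁻¹] · [m] = kg·m·s⁻¹
  (D) N·m·s = kg·m·s⁻²·m·s = kg·m²·s⁻¹
All reduce to kg·m²·s⁻¹ except (C), which is kg·m·s⁻¹.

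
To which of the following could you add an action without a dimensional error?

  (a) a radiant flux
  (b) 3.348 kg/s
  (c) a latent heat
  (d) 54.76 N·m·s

Reference: [action] = kg·m²·s⁻¹.
Each option:
  (a) [radiant flux] = kg·m²·s⁻³
  (b) kg·s⁻¹
  (c) [latent heat] = m²·s⁻²
  (d) N·m·s = kg·m·s⁻²·m·s = kg·m²·s⁻¹  ← same
Only (d) matches kg·m²·s⁻¹.

(d)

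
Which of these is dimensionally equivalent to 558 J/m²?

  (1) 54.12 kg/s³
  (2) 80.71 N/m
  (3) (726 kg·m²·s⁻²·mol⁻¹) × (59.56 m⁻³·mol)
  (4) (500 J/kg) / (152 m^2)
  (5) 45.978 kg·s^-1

(2)

Reference: J·m⁻² = N·m·m⁻² = kg·s⁻².
Each option:
  (1) kg·s⁻³
  (2) N·m⁻¹ = kg·m·s⁻²·m⁻¹ = kg·s⁻²  ← same
  (3) [kg·m²·s⁻²·mol⁻¹] · [m⁻³·mol] = kg·m⁻¹·s⁻²
  (4) [m²·s⁻²] / [m²] = s⁻²
  (5) kg·s⁻¹
Only (2) matches kg·s⁻².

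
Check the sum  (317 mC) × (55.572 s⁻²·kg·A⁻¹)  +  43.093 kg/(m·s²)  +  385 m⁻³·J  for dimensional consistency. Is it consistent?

Work out the base dimensions of each:
  (317 mC) × (55.572 s⁻²·kg·A⁻¹):  [s·A] · [kg·s⁻²·A⁻¹] = kg·s⁻¹
  43.093 kg/(m·s²):  kg·m⁻¹·s⁻²
  385 m⁻³·J:  J·m⁻³ = N·m·m⁻³ = kg·m⁻¹·s⁻²
The terms do not share a single dimension (kg·m⁻¹·s⁻² vs kg·s⁻¹).

No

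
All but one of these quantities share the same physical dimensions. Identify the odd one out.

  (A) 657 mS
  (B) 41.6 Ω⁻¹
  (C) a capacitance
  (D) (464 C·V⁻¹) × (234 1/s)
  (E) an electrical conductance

In SI base units:
  (A) S = Ω⁻¹ = kg⁻¹·m⁻²·s³·A²
  (B) Ω⁻¹ = (V·A⁻¹)⁻¹ = kg⁻¹·m⁻²·s³·A²
  (C) [capacitance] = kg⁻¹·m⁻²·s⁴·A²
  (D) [kg⁻¹·m⁻²·s⁴·A²] · [s⁻¹] = kg⁻¹·m⁻²·s³·A²
  (E) [electrical conductance] = kg⁻¹·m⁻²·s³·A²
All reduce to kg⁻¹·m⁻²·s³·A² except (C), which is kg⁻¹·m⁻²·s⁴·A².

(C)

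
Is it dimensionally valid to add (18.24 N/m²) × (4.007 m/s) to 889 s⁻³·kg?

In SI base units:
  (18.24 N/m²) × (4.007 m/s):  [kg·m⁻¹·s⁻²] · [m·s⁻¹] = kg·s⁻³
  889 s⁻³·kg:  kg·s⁻³
Both are kg·s⁻³, so they have the same dimensions and can be added.

Yes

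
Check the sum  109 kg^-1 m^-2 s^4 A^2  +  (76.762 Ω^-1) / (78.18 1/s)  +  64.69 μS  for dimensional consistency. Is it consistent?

Dimensions:
  109 kg^-1 m^-2 s^4 A^2:  kg⁻¹·m⁻²·s⁴·A²
  (76.762 Ω^-1) / (78.18 1/s):  [kg⁻¹·m⁻²·s³·A²] / [s⁻¹] = kg⁻¹·m⁻²·s⁴·A²
  64.69 μS:  S = Ω⁻¹ = kg⁻¹·m⁻²·s³·A²
The terms do not share a single dimension (kg⁻¹·m⁻²·s³·A² vs kg⁻¹·m⁻²·s⁴·A²).

No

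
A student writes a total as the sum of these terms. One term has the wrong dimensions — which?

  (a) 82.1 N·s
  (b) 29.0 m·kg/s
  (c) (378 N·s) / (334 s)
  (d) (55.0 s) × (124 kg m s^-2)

Reduce each to base SI dimensions:
  (a) N·s = kg·m·s⁻²·s = kg·m·s⁻¹
  (b) kg·m·s⁻¹
  (c) [kg·m·s⁻¹] / [s] = kg·m·s⁻²
  (d) [s] · [kg·m·s⁻²] = kg·m·s⁻¹
All reduce to kg·m·s⁻¹ except (c), which is kg·m·s⁻².

(c)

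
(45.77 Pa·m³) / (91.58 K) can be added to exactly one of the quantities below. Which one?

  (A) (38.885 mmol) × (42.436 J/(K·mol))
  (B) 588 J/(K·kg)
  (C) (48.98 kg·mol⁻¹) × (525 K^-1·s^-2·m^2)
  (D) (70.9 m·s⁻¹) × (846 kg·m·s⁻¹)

(A)

Reference: [kg·m²·s⁻²] / [K] = kg·m²·s⁻²·K⁻¹.
Each option:
  (A) [mol] · [kg·m²·s⁻²·K⁻¹·mol⁻¹] = kg·m²·s⁻²·K⁻¹  ← same
  (B) J·kg⁻¹·K⁻¹ = N·m·kg⁻¹·K⁻¹ = m²·s⁻²·K⁻¹
  (C) [kg·mol⁻¹] · [m²·s⁻²·K⁻¹] = kg·m²·s⁻²·K⁻¹·mol⁻¹
  (D) [m·s⁻¹] · [kg·m·s⁻¹] = kg·m²·s⁻²
Only (A) matches kg·m²·s⁻²·K⁻¹.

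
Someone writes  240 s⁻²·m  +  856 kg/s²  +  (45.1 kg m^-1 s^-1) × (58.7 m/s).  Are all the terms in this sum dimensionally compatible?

Dimensions:
  240 s⁻²·m:  m·s⁻²
  856 kg/s²:  kg·s⁻²
  (45.1 kg m^-1 s^-1) × (58.7 m/s):  [kg·m⁻¹·s⁻¹] · [m·s⁻¹] = kg·s⁻²
The terms do not share a single dimension (kg·s⁻² vs m·s⁻²).

No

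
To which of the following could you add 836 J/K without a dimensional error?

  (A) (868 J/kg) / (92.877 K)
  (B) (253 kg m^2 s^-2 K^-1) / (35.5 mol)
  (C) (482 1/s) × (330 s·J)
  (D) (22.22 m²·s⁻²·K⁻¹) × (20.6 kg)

(D)

Reference: J·K⁻¹ = N·m·K⁻¹ = kg·m²·s⁻²·K⁻¹.
Each option:
  (A) [m²·s⁻²] / [K] = m²·s⁻²·K⁻¹
  (B) [kg·m²·s⁻²·K⁻¹] / [mol] = kg·m²·s⁻²·K⁻¹·mol⁻¹
  (C) [s⁻¹] · [kg·m²·s⁻¹] = kg·m²·s⁻²
  (D) [m²·s⁻²·K⁻¹] · [kg] = kg·m²·s⁻²·K⁻¹  ← same
Only (D) matches kg·m²·s⁻²·K⁻¹.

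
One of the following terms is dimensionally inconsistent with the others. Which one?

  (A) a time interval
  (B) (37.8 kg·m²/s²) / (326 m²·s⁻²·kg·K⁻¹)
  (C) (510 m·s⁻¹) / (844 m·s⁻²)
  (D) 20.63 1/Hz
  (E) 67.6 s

Expand each in SI base units:
  (A) [time interval] = s
  (B) [kg·m²·s⁻²] / [kg·m²·s⁻²·K⁻¹] = K
  (C) [m·s⁻¹] / [m·s⁻²] = s
  (D) Hz⁻¹ = (s⁻¹)⁻¹ = s
  (E) s
All reduce to s except (B), which is K.

(B)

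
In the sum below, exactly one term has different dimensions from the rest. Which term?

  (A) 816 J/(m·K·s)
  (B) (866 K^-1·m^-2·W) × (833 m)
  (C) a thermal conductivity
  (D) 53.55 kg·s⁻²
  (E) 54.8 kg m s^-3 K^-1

(D)

In SI base units:
  (A) J·s⁻¹·m⁻¹·K⁻¹ = N·m·s⁻¹·m⁻¹·K⁻¹ = kg·m·s⁻³·K⁻¹
  (B) [kg·s⁻³·K⁻¹] · [m] = kg·m·s⁻³·K⁻¹
  (C) [thermal conductivity] = kg·m·s⁻³·K⁻¹
  (D) kg·s⁻²
  (E) kg·m·s⁻³·K⁻¹
All reduce to kg·m·s⁻³·K⁻¹ except (D), which is kg·s⁻².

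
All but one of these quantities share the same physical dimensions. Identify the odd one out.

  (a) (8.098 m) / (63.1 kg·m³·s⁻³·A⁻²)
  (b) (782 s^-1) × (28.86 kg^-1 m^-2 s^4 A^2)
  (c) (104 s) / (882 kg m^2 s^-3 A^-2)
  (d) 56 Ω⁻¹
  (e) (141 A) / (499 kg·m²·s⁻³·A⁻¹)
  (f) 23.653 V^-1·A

Reduce each to base SI dimensions:
  (a) [m] / [kg·m³·s⁻³·A⁻²] = kg⁻¹·m⁻²·s³·A²
  (b) [s⁻¹] · [kg⁻¹·m⁻²·s⁴·A²] = kg⁻¹·m⁻²·s³·A²
  (c) [s] / [kg·m²·s⁻³·A⁻²] = kg⁻¹·m⁻²·s⁴·A²
  (d) Ω⁻¹ = (V·A⁻¹)⁻¹ = kg⁻¹·m⁻²·s³·A²
  (e) [A] / [kg·m²·s⁻³·A⁻¹] = kg⁻¹·m⁻²·s³·A²
  (f) A·V⁻¹ = A·(J·C⁻¹)⁻¹ = kg⁻¹·m⁻²·s³·A²
All reduce to kg⁻¹·m⁻²·s³·A² except (c), which is kg⁻¹·m⁻²·s⁴·A².

(c)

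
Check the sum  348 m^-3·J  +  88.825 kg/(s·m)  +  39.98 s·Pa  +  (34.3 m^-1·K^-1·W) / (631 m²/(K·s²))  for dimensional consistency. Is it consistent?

Expand each in SI base units:
  348 m^-3·J:  J·m⁻³ = N·m·m⁻³ = kg·m⁻¹·s⁻²
  88.825 kg/(s·m):  kg·m⁻¹·s⁻¹
  39.98 s·Pa:  Pa·s = N·m⁻²·s = kg·m⁻¹·s⁻¹
  (34.3 m^-1·K^-1·W) / (631 m²/(K·s²)):  [kg·m·s⁻³·K⁻¹] / [m²·s⁻²·K⁻¹] = kg·m⁻¹·s⁻¹
The terms do not share a single dimension (kg·m⁻¹·s⁻² vs kg·m⁻¹·s⁻¹).

No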